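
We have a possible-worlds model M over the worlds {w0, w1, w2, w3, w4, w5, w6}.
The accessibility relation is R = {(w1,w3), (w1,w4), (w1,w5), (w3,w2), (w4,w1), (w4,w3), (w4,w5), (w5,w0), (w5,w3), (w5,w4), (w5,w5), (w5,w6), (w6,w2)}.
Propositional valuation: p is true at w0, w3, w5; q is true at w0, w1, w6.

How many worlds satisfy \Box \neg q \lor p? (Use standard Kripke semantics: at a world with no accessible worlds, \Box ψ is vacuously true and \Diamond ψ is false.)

6

Let φ = \Box \neg q \lor p. Evaluate φ at each world:
  w0 (successors ∅): φ is true.
  w1 (successors {w3, w4, w5}): φ is true.
  w2 (successors ∅): φ is true.
  w3 (successors {w2}): φ is true.
  w4 (successors {w1, w3, w5}): φ is false.
  w5 (successors {w0, w3, w4, w5, w6}): φ is true.
  w6 (successors {w2}): φ is true.
For instance, at w4:
  At w4: \Box \neg q is false, p is false, so \Box \neg q \lor p is false.
    At w4: \Box \neg q requires \neg q at every successor {w1, w3, w5}.
      \neg q fails at w1, so \Box \neg q is false at w4.
Satisfying worlds: {w0, w1, w2, w3, w5, w6}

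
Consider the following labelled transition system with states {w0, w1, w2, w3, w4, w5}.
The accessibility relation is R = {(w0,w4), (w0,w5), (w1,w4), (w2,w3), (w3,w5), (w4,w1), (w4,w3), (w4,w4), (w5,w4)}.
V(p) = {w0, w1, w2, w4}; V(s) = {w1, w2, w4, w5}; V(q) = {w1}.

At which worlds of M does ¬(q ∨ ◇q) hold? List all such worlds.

Let φ = ¬(q ∨ ◇q). Evaluate φ at each world:
  w0 (successors {w4, w5}): φ is true.
  w1 (successors {w4}): φ is false.
  w2 (successors {w3}): φ is true.
  w3 (successors {w5}): φ is true.
  w4 (successors {w1, w3, w4}): φ is false.
  w5 (successors {w4}): φ is true.
For instance, at w2:
  At w2: q ∨ ◇q is false, so ¬(q ∨ ◇q) is true.
    At w2: q is false, ◇q is false, so q ∨ ◇q is false.
      At w2: ◇q requires q at some successor in {w3}.
        At w3: q is false.
      So ◇q is false at w2.
Satisfying worlds: {w0, w2, w3, w5}

w0, w2, w3, w5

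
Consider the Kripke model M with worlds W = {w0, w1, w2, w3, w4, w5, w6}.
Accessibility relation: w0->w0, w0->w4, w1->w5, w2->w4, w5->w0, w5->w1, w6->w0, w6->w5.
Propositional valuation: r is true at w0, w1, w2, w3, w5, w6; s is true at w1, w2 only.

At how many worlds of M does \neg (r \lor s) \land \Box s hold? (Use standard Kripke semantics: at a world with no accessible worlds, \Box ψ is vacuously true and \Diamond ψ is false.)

1

Let φ = \neg (r \lor s) \land \Box s. Evaluate φ at each world:
  w0 (successors {w0, w4}): φ is false.
  w1 (successors {w5}): φ is false.
  w2 (successors {w4}): φ is false.
  w3 (successors ∅): φ is false.
  w4 (successors ∅): φ is true.
  w5 (successors {w0, w1}): φ is false.
  w6 (successors {w0, w5}): φ is false.
For instance, at w0:
  At w0: \neg (r \lor s) is false, \Box s is false, so \neg (r \lor s) \land \Box s is false.
    At w0: \Box s requires s at every successor {w0, w4}.
      s fails at w0, so \Box s is false at w0.
Satisfying worlds: {w4}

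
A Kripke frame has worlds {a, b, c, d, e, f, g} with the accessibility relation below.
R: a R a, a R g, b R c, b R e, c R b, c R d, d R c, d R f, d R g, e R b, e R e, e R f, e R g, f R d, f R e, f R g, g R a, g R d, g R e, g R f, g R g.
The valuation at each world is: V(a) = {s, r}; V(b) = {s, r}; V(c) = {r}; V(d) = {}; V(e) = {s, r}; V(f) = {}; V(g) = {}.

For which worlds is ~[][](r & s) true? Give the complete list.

Let φ = ~[][](r & s). Evaluate φ at each world:
  a (successors {a, g}): φ is true.
  b (successors {c, e}): φ is true.
  c (successors {b, d}): φ is true.
  d (successors {c, f, g}): φ is true.
  e (successors {b, e, f, g}): φ is true.
  f (successors {d, e, g}): φ is true.
  g (successors {a, d, e, f, g}): φ is true.
For instance, at g:
  At g: [][](r & s) is false, so ~[][](r & s) is true.
    At g: [][](r & s) requires [](r & s) at every successor {a, d, e, f, g}.
      [](r & s) fails at a, so [][](r & s) is false at g.
Satisfying worlds: {a, b, c, d, e, f, g}

a, b, c, d, e, f, g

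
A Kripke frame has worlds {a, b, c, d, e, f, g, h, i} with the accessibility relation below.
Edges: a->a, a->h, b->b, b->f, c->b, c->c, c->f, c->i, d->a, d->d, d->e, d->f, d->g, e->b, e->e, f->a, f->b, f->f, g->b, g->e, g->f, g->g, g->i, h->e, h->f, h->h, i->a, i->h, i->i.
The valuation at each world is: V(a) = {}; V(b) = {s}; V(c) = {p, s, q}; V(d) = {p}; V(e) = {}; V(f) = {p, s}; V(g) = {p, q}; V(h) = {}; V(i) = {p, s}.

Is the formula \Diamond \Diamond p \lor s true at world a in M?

At a: \Diamond \Diamond p is true, s is false, so \Diamond \Diamond p \lor s is true.
  At a: \Diamond \Diamond p requires \Diamond p at some successor in {a, h}.
    \Diamond p holds at h, so \Diamond \Diamond p is true at a.
      At h: \Diamond p requires p at some successor in {e, f, h}.
        p holds at f, so \Diamond p is true at h.

Yes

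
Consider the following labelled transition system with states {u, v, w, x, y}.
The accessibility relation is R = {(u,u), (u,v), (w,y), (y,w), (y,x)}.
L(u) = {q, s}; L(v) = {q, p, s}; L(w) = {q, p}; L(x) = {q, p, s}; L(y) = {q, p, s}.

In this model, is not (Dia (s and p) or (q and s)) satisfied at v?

At v: Dia (s and p) or (q and s) is true, so not (Dia (s and p) or (q and s)) is false.
  At v: Dia (s and p) is false, q and s is true, so Dia (s and p) or (q and s) is true.
    At v: no accessible worlds, so Dia (s and p) is false.

No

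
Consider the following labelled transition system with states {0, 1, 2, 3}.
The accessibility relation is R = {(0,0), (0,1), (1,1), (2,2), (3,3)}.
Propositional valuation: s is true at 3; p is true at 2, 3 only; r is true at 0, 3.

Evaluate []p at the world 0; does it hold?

Recall that []ψ holds at a world iff ψ holds at every accessible world, and <>ψ holds iff ψ holds at some accessible world.
At 0: []p requires p at every successor {0, 1}.
  p fails at 0, so []p is false at 0.

No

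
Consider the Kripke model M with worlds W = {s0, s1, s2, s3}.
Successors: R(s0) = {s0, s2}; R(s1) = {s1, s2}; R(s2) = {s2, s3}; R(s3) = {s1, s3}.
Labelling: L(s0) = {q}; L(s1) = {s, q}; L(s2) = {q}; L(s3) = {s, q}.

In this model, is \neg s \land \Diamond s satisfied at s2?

Yes

At s2: \neg s is true, \Diamond s is true, so \neg s \land \Diamond s is true.
  At s2: \Diamond s requires s at some successor in {s2, s3}.
    s holds at s3, so \Diamond s is true at s2.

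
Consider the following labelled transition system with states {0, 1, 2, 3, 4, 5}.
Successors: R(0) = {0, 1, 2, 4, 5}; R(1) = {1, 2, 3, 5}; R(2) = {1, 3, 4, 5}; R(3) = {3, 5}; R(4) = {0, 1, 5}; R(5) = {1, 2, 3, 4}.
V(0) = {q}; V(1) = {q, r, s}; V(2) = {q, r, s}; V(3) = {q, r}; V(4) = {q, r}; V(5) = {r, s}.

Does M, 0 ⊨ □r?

At 0: □r requires r at every successor {0, 1, 2, 4, 5}.
  r fails at 0, so □r is false at 0.

No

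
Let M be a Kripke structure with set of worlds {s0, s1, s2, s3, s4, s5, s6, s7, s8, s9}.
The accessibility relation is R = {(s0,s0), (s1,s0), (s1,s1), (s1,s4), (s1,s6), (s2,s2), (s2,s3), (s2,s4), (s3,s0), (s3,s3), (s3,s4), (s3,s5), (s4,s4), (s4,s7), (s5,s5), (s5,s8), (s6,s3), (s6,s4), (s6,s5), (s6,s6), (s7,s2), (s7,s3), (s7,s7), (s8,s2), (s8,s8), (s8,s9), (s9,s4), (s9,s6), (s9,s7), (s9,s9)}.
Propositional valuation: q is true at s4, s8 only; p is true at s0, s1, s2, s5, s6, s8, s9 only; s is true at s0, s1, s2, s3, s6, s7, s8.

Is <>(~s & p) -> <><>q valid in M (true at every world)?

Yes

Let φ = <>(~s & p) -> <><>q. Evaluate φ at each world:
  s0 (successors {s0}): φ is true.
  s1 (successors {s0, s1, s4, s6}): φ is true.
  s2 (successors {s2, s3, s4}): φ is true.
  s3 (successors {s0, s3, s4, s5}): φ is true.
  s4 (successors {s4, s7}): φ is true.
  s5 (successors {s5, s8}): φ is true.
  s6 (successors {s3, s4, s5, s6}): φ is true.
  s7 (successors {s2, s3, s7}): φ is true.
  s8 (successors {s2, s8, s9}): φ is true.
  s9 (successors {s4, s6, s7, s9}): φ is true.
For instance, at s4:
  At s4: <>(~s & p) is false, <><>q is true, so <>(~s & p) -> <><>q is true.
    At s4: <>(~s & p) requires ~s & p at some successor in {s4, s7}.
      At s4: ~s & p is false.
      At s7: ~s & p is false.
    So <>(~s & p) is false at s4.
    At s4: <><>q requires <>q at some successor in {s4, s7}.
      <>q holds at s4, so <><>q is true at s4.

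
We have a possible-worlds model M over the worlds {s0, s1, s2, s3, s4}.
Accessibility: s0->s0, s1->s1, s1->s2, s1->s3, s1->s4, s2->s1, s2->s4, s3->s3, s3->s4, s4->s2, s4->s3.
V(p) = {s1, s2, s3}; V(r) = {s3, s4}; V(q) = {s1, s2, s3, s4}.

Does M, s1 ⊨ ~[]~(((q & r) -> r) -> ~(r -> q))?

No

At s1: []~(((q & r) -> r) -> ~(r -> q)) is true, so ~[]~(((q & r) -> r) -> ~(r -> q)) is false.
  At s1: []~(((q & r) -> r) -> ~(r -> q)) requires ~(((q & r) -> r) -> ~(r -> q)) at every successor {s1, s2, s3, s4}.
    At s1: ~(((q & r) -> r) -> ~(r -> q)) is true.
    At s2: ~(((q & r) -> r) -> ~(r -> q)) is true.
    At s3: ~(((q & r) -> r) -> ~(r -> q)) is true.
    At s4: ~(((q & r) -> r) -> ~(r -> q)) is true.
  So []~(((q & r) -> r) -> ~(r -> q)) is true at s1.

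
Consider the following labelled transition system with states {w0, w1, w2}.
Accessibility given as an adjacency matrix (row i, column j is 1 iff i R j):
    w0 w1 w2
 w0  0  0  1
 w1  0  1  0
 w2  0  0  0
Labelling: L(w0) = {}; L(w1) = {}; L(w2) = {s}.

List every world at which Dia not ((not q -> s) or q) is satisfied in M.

w1

Let φ = Dia not ((not q -> s) or q). Evaluate φ at each world:
  w0 (successors {w2}): φ is false.
  w1 (successors {w1}): φ is true.
  w2 (successors ∅): φ is false.
For instance, at w1:
  At w1: Dia not ((not q -> s) or q) requires not ((not q -> s) or q) at some successor in {w1}.
    not ((not q -> s) or q) holds at w1, so Dia not ((not q -> s) or q) is true at w1.
Satisfying worlds: {w1}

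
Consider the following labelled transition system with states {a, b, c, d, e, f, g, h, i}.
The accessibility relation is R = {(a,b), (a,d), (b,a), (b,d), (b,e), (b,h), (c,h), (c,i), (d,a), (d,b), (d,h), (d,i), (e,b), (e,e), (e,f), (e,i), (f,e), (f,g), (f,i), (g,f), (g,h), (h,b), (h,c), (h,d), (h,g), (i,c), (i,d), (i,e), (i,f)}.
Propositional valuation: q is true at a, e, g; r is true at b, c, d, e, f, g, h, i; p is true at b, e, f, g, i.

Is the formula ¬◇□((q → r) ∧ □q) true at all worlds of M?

Yes

Let φ = ¬◇□((q → r) ∧ □q). Evaluate φ at each world:
  a (successors {b, d}): φ is true.
  b (successors {a, d, e, h}): φ is true.
  c (successors {h, i}): φ is true.
  d (successors {a, b, h, i}): φ is true.
  e (successors {b, e, f, i}): φ is true.
  f (successors {e, g, i}): φ is true.
  g (successors {f, h}): φ is true.
  h (successors {b, c, d, g}): φ is true.
  i (successors {c, d, e, f}): φ is true.
For instance, at b:
  At b: ◇□((q → r) ∧ □q) is false, so ¬◇□((q → r) ∧ □q) is true.
    At b: ◇□((q → r) ∧ □q) requires □((q → r) ∧ □q) at some successor in {a, d, e, h}.
      At a: □((q → r) ∧ □q) is false.
      At d: □((q → r) ∧ □q) is false.
      At e: □((q → r) ∧ □q) is false.
      At h: □((q → r) ∧ □q) is false.
    So ◇□((q → r) ∧ □q) is false at b.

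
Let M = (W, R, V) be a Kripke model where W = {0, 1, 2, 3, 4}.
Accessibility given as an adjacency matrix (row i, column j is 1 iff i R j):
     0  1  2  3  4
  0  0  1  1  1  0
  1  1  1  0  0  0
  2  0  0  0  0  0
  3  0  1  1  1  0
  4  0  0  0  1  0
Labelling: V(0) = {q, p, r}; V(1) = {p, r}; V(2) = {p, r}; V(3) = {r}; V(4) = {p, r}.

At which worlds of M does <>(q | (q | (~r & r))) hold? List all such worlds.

Recall that <>ψ holds at a world iff ψ holds at some accessible world.
Let φ = <>(q | (q | (~r & r))). Evaluate φ at each world:
  0 (successors {1, 2, 3}): φ is false.
  1 (successors {0, 1}): φ is true.
  2 (successors ∅): φ is false.
  3 (successors {1, 2, 3}): φ is false.
  4 (successors {3}): φ is false.
For instance, at 3:
  At 3: <>(q | (q | (~r & r))) requires q | (q | (~r & r)) at some successor in {1, 2, 3}.
    At 1: q | (q | (~r & r)) is false.
    At 2: q | (q | (~r & r)) is false.
    At 3: q | (q | (~r & r)) is false.
  So <>(q | (q | (~r & r))) is false at 3.
Satisfying worlds: {1}

1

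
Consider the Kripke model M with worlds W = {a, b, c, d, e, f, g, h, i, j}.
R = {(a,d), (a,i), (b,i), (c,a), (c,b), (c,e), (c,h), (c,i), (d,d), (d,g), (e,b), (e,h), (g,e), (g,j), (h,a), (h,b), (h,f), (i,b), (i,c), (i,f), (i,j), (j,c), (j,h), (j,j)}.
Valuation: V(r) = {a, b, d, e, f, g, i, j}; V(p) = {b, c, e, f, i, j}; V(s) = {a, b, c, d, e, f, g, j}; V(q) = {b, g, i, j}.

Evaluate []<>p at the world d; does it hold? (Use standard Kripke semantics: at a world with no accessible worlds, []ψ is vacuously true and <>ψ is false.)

At d: []<>p requires <>p at every successor {d, g}.
  <>p fails at d, so []<>p is false at d.
    At d: <>p requires p at some successor in {d, g}.
      At d: p is false.
      At g: p is false.
    So <>p is false at d.

No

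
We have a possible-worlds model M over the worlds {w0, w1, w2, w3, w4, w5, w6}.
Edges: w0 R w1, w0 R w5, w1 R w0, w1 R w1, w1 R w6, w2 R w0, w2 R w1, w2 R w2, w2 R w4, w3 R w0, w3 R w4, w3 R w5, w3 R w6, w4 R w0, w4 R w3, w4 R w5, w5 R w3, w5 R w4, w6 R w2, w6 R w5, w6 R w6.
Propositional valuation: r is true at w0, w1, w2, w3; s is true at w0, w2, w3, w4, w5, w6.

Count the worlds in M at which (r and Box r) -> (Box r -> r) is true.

7

Let φ = (r and Box r) -> (Box r -> r). Evaluate φ at each world:
  w0 (successors {w1, w5}): φ is true.
  w1 (successors {w0, w1, w6}): φ is true.
  w2 (successors {w0, w1, w2, w4}): φ is true.
  w3 (successors {w0, w4, w5, w6}): φ is true.
  w4 (successors {w0, w3, w5}): φ is true.
  w5 (successors {w3, w4}): φ is true.
  w6 (successors {w2, w5, w6}): φ is true.
For instance, at w4:
  At w4: r and Box r is false, Box r -> r is true, so (r and Box r) -> (Box r -> r) is true.
    At w4: r is false, Box r is false, so r and Box r is false.
      At w4: Box r requires r at every successor {w0, w3, w5}.
        r fails at w5, so Box r is false at w4.
    At w4: Box r is false, r is false, so Box r -> r is true.
      At w4: Box r requires r at every successor {w0, w3, w5}.
        r fails at w5, so Box r is false at w4.
Satisfying worlds: {w0, w1, w2, w3, w4, w5, w6}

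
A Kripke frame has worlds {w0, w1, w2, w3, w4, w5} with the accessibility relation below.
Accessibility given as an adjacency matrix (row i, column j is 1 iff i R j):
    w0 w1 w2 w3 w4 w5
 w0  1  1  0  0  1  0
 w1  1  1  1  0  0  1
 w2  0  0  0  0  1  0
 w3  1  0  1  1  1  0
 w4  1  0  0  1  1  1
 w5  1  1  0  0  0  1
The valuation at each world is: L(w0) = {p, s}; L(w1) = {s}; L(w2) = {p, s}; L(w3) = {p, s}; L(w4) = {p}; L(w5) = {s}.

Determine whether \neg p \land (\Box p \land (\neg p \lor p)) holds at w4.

At w4: \neg p is false, \Box p \land (\neg p \lor p) is false, so \neg p \land (\Box p \land (\neg p \lor p)) is false.
  At w4: \Box p is false, \neg p \lor p is true, so \Box p \land (\neg p \lor p) is false.
    At w4: \Box p requires p at every successor {w0, w3, w4, w5}.
      p fails at w5, so \Box p is false at w4.

No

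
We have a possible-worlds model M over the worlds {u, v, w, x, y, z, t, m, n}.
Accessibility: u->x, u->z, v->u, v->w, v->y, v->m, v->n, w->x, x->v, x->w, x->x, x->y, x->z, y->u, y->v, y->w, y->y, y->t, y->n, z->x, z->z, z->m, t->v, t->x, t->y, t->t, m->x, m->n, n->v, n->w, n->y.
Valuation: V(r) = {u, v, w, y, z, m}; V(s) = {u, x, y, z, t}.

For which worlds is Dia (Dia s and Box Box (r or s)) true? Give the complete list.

v, x, y, z, n

Let φ = Dia (Dia s and Box Box (r or s)). Evaluate φ at each world:
  u (successors {x, z}): φ is false.
  v (successors {u, w, y, m, n}): φ is true.
  w (successors {x}): φ is false.
  x (successors {v, w, x, y, z}): φ is true.
  y (successors {u, v, w, y, t, n}): φ is true.
  z (successors {x, z, m}): φ is true.
  t (successors {v, x, y, t}): φ is false.
  m (successors {x, n}): φ is false.
  n (successors {v, w, y}): φ is true.
For instance, at m:
  At m: Dia (Dia s and Box Box (r or s)) requires Dia s and Box Box (r or s) at some successor in {x, n}.
    At x: Dia s and Box Box (r or s) is false.
    At n: Dia s and Box Box (r or s) is false.
  So Dia (Dia s and Box Box (r or s)) is false at m.
Satisfying worlds: {v, x, y, z, n}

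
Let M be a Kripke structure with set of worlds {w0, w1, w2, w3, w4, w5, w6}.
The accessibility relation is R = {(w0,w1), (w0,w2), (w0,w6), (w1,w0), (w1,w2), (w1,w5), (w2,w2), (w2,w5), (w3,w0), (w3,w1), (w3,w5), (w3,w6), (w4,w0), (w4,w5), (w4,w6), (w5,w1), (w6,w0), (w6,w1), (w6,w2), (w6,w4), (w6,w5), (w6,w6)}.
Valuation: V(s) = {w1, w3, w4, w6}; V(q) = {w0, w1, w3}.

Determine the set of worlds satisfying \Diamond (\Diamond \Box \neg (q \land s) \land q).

w0, w1, w3, w4, w5, w6

Let φ = \Diamond (\Diamond \Box \neg (q \land s) \land q). Evaluate φ at each world:
  w0 (successors {w1, w2, w6}): φ is true.
  w1 (successors {w0, w2, w5}): φ is true.
  w2 (successors {w2, w5}): φ is false.
  w3 (successors {w0, w1, w5, w6}): φ is true.
  w4 (successors {w0, w5, w6}): φ is true.
  w5 (successors {w1}): φ is true.
  w6 (successors {w0, w1, w2, w4, w5, w6}): φ is true.
For instance, at w1:
  At w1: \Diamond (\Diamond \Box \neg (q \land s) \land q) requires \Diamond \Box \neg (q \land s) \land q at some successor in {w0, w2, w5}.
    \Diamond \Box \neg (q \land s) \land q holds at w0, so \Diamond (\Diamond \Box \neg (q \land s) \land q) is true at w1.
      At w0: \Diamond \Box \neg (q \land s) is true, q is true, so \Diamond \Box \neg (q \land s) \land q is true.
Satisfying worlds: {w0, w1, w3, w4, w5, w6}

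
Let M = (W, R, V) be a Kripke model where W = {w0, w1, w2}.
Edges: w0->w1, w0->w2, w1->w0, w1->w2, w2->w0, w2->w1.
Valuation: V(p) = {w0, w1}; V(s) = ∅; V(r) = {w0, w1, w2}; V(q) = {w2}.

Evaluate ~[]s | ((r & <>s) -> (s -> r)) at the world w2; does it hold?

Yes

Recall that []ψ holds at a world iff ψ holds at every accessible world, and <>ψ holds iff ψ holds at some accessible world.
At w2: ~[]s is true, (r & <>s) -> (s -> r) is true, so ~[]s | ((r & <>s) -> (s -> r)) is true.
  At w2: []s is false, so ~[]s is true.
    At w2: []s requires s at every successor {w0, w1}.
      s fails at w0, so []s is false at w2.
  At w2: r & <>s is false, s -> r is true, so (r & <>s) -> (s -> r) is true.
    At w2: r is true, <>s is false, so r & <>s is false.
      At w2: <>s requires s at some successor in {w0, w1}.
        At w0: s is false.
        At w1: s is false.
      So <>s is false at w2.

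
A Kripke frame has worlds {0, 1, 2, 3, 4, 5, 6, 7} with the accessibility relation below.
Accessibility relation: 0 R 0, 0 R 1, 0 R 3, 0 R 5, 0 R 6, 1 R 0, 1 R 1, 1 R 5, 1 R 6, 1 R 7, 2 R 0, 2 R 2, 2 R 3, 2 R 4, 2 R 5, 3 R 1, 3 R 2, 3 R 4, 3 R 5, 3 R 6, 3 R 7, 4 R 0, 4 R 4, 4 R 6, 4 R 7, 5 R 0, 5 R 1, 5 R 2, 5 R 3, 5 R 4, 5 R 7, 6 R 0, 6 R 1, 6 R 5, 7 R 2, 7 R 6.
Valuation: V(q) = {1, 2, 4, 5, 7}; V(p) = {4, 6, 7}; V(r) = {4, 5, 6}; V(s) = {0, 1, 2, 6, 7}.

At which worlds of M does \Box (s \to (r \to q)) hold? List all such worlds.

Let φ = \Box (s \to (r \to q)). Evaluate φ at each world:
  0 (successors {0, 1, 3, 5, 6}): φ is false.
  1 (successors {0, 1, 5, 6, 7}): φ is false.
  2 (successors {0, 2, 3, 4, 5}): φ is true.
  3 (successors {1, 2, 4, 5, 6, 7}): φ is false.
  4 (successors {0, 4, 6, 7}): φ is false.
  5 (successors {0, 1, 2, 3, 4, 7}): φ is true.
  6 (successors {0, 1, 5}): φ is true.
  7 (successors {2, 6}): φ is false.
For instance, at 7:
  At 7: \Box (s \to (r \to q)) requires s \to (r \to q) at every successor {2, 6}.
    s \to (r \to q) fails at 6, so \Box (s \to (r \to q)) is false at 7.
Satisfying worlds: {2, 5, 6}

2, 5, 6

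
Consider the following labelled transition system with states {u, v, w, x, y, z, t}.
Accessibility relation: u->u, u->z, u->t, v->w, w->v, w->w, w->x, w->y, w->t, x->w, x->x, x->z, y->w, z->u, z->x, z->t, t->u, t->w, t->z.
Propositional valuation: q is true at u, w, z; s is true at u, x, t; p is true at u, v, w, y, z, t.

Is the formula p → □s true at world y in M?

No

At y: p is true, □s is false, so p → □s is false.
  At y: □s requires s at every successor {w}.
    s fails at w, so □s is false at y.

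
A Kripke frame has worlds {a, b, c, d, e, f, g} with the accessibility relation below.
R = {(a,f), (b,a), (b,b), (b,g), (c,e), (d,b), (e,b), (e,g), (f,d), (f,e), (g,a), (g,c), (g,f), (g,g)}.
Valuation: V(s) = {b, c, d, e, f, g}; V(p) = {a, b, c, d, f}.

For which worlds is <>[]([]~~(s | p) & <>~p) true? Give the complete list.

b, c, f, g

Let φ = <>[]([]~~(s | p) & <>~p). Evaluate φ at each world:
  a (successors {f}): φ is false.
  b (successors {a, b, g}): φ is true.
  c (successors {e}): φ is true.
  d (successors {b}): φ is false.
  e (successors {b, g}): φ is false.
  f (successors {d, e}): φ is true.
  g (successors {a, c, f, g}): φ is true.
For instance, at b:
  At b: <>[]([]~~(s | p) & <>~p) requires []([]~~(s | p) & <>~p) at some successor in {a, b, g}.
    []([]~~(s | p) & <>~p) holds at a, so <>[]([]~~(s | p) & <>~p) is true at b.
      At a: []([]~~(s | p) & <>~p) requires []~~(s | p) & <>~p at every successor {f}.
        At f: []~~(s | p) & <>~p is true.
      So []([]~~(s | p) & <>~p) is true at a.
Satisfying worlds: {b, c, f, g}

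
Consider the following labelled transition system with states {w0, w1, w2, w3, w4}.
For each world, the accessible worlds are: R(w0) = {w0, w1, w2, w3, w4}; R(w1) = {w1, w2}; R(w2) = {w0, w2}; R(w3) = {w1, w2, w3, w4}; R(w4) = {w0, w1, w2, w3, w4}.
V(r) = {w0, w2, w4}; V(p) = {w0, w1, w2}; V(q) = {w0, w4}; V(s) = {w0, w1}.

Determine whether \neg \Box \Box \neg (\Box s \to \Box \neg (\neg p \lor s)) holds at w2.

At w2: \Box \Box \neg (\Box s \to \Box \neg (\neg p \lor s)) is false, so \neg \Box \Box \neg (\Box s \to \Box \neg (\neg p \lor s)) is true.
  At w2: \Box \Box \neg (\Box s \to \Box \neg (\neg p \lor s)) requires \Box \neg (\Box s \to \Box \neg (\neg p \lor s)) at every successor {w0, w2}.
    \Box \neg (\Box s \to \Box \neg (\neg p \lor s)) fails at w0, so \Box \Box \neg (\Box s \to \Box \neg (\neg p \lor s)) is false at w2.
      At w0: \Box \neg (\Box s \to \Box \neg (\neg p \lor s)) requires \neg (\Box s \to \Box \neg (\neg p \lor s)) at every successor {w0, w1, w2, w3, w4}.
        \neg (\Box s \to \Box \neg (\neg p \lor s)) fails at w0, so \Box \neg (\Box s \to \Box \neg (\neg p \lor s)) is false at w0.

Yes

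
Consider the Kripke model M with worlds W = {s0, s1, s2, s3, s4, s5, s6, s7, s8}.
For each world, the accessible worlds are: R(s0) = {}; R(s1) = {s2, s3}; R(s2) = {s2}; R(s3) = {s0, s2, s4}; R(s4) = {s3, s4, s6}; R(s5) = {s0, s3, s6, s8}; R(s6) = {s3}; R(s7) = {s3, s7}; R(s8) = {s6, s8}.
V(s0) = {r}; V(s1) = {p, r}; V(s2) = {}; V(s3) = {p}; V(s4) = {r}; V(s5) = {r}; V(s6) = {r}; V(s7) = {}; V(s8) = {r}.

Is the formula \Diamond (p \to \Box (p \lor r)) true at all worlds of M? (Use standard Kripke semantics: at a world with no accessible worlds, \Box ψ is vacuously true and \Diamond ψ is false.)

No

Recall that \Box ψ holds at a world iff ψ holds at every accessible world, and \Diamond ψ holds iff ψ holds at some accessible world.
Let φ = \Diamond (p \to \Box (p \lor r)). Evaluate φ at each world:
  s0 (successors ∅): φ is false.
  s1 (successors {s2, s3}): φ is true.
  s2 (successors {s2}): φ is true.
  s3 (successors {s0, s2, s4}): φ is true.
  s4 (successors {s3, s4, s6}): φ is true.
  s5 (successors {s0, s3, s6, s8}): φ is true.
  s6 (successors {s3}): φ is false.
  s7 (successors {s3, s7}): φ is true.
  s8 (successors {s6, s8}): φ is true.
Detail at s0 (counterexample):
  At s0: no accessible worlds, so \Diamond (p \to \Box (p \lor r)) is false.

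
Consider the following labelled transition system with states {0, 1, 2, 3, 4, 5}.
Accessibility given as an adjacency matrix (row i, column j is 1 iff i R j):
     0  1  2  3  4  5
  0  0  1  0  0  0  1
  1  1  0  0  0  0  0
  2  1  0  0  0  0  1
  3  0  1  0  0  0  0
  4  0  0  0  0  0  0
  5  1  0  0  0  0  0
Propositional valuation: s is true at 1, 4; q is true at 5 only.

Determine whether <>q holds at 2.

At 2: <>q requires q at some successor in {0, 5}.
  q holds at 5, so <>q is true at 2.

Yes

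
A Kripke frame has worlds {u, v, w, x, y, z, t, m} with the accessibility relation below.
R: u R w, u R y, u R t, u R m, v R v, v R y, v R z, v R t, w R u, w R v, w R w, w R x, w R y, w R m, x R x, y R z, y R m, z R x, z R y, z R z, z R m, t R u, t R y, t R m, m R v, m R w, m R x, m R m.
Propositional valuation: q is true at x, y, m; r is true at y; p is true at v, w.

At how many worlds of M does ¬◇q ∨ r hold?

1

Let φ = ¬◇q ∨ r. Evaluate φ at each world:
  u (successors {w, y, t, m}): φ is false.
  v (successors {v, y, z, t}): φ is false.
  w (successors {u, v, w, x, y, m}): φ is false.
  x (successors {x}): φ is false.
  y (successors {z, m}): φ is true.
  z (successors {x, y, z, m}): φ is false.
  t (successors {u, y, m}): φ is false.
  m (successors {v, w, x, m}): φ is false.
For instance, at w:
  At w: ¬◇q is false, r is false, so ¬◇q ∨ r is false.
    At w: ◇q is true, so ¬◇q is false.
      At w: ◇q requires q at some successor in {u, v, w, x, y, m}.
        q holds at x, so ◇q is true at w.
Satisfying worlds: {y}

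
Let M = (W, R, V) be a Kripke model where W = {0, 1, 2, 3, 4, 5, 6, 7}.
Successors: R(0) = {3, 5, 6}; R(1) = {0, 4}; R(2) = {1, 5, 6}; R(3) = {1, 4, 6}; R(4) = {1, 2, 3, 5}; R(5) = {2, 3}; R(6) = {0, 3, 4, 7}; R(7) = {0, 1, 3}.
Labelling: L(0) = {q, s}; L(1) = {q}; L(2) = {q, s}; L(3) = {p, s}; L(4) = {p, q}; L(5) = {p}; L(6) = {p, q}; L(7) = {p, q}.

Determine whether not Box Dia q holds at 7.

No

At 7: Box Dia q is true, so not Box Dia q is false.
  At 7: Box Dia q requires Dia q at every successor {0, 1, 3}.
      At 0: Dia q requires q at some successor in {3, 5, 6}.
        q holds at 6, so Dia q is true at 0.
      At 1: Dia q requires q at some successor in {0, 4}.
        q holds at 0, so Dia q is true at 1.
      At 3: Dia q requires q at some successor in {1, 4, 6}.
        q holds at 1, so Dia q is true at 3.
  So Box Dia q is true at 7.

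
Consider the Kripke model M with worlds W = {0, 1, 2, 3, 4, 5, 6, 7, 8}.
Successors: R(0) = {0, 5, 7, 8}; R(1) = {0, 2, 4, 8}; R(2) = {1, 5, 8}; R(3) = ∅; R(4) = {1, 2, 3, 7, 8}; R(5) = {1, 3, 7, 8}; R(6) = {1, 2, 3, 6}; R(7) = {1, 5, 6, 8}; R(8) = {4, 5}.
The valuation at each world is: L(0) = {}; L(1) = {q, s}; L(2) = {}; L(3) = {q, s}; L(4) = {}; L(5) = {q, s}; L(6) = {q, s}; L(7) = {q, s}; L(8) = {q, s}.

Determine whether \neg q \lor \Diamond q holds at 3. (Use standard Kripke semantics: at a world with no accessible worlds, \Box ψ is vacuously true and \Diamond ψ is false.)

At 3: \neg q is false, \Diamond q is false, so \neg q \lor \Diamond q is false.
  At 3: no accessible worlds, so \Diamond q is false.

No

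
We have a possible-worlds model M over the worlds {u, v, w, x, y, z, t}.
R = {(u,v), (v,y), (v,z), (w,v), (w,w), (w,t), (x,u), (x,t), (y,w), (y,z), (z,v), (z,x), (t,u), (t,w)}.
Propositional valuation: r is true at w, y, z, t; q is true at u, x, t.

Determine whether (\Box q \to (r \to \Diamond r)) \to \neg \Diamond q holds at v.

Yes

At v: \Box q \to (r \to \Diamond r) is true, \neg \Diamond q is true, so (\Box q \to (r \to \Diamond r)) \to \neg \Diamond q is true.
  At v: \Box q is false, r \to \Diamond r is true, so \Box q \to (r \to \Diamond r) is true.
    At v: \Box q requires q at every successor {y, z}.
      q fails at y, so \Box q is false at v.
    At v: r is false, \Diamond r is true, so r \to \Diamond r is true.
      At v: \Diamond r requires r at some successor in {y, z}.
        r holds at y, so \Diamond r is true at v.
  At v: \Diamond q is false, so \neg \Diamond q is true.
    At v: \Diamond q requires q at some successor in {y, z}.
      At y: q is false.
      At z: q is false.
    So \Diamond q is false at v.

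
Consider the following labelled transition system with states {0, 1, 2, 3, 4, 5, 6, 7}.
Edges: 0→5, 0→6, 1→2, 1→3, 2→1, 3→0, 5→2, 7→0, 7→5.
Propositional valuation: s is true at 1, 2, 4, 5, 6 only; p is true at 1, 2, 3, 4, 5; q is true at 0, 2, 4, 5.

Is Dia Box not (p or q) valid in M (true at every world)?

Let φ = Dia Box not (p or q). Evaluate φ at each world:
  0 (successors {5, 6}): φ is true.
  1 (successors {2, 3}): φ is false.
  2 (successors {1}): φ is false.
  3 (successors {0}): φ is false.
  4 (successors ∅): φ is false.
  5 (successors {2}): φ is false.
  6 (successors ∅): φ is false.
  7 (successors {0, 5}): φ is false.
Detail at 1 (counterexample):
  At 1: Dia Box not (p or q) requires Box not (p or q) at some successor in {2, 3}.
    At 2: Box not (p or q) is false.
    At 3: Box not (p or q) is false.
  So Dia Box not (p or q) is false at 1.

No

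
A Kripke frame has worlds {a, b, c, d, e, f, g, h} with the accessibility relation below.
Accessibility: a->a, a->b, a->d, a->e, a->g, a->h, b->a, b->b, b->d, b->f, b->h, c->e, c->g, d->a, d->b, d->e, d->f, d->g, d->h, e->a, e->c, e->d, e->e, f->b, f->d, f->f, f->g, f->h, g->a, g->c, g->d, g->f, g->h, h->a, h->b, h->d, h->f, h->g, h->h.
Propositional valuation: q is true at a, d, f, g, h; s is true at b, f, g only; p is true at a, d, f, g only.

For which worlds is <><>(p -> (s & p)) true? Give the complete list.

Let φ = <><>(p -> (s & p)). Evaluate φ at each world:
  a (successors {a, b, d, e, g, h}): φ is true.
  b (successors {a, b, d, f, h}): φ is true.
  c (successors {e, g}): φ is true.
  d (successors {a, b, e, f, g, h}): φ is true.
  e (successors {a, c, d, e}): φ is true.
  f (successors {b, d, f, g, h}): φ is true.
  g (successors {a, c, d, f, h}): φ is true.
  h (successors {a, b, d, f, g, h}): φ is true.
For instance, at h:
  At h: <><>(p -> (s & p)) requires <>(p -> (s & p)) at some successor in {a, b, d, f, g, h}.
    <>(p -> (s & p)) holds at a, so <><>(p -> (s & p)) is true at h.
      At a: <>(p -> (s & p)) requires p -> (s & p) at some successor in {a, b, d, e, g, h}.
        p -> (s & p) holds at b, so <>(p -> (s & p)) is true at a.
Satisfying worlds: {a, b, c, d, e, f, g, h}

a, b, c, d, e, f, g, h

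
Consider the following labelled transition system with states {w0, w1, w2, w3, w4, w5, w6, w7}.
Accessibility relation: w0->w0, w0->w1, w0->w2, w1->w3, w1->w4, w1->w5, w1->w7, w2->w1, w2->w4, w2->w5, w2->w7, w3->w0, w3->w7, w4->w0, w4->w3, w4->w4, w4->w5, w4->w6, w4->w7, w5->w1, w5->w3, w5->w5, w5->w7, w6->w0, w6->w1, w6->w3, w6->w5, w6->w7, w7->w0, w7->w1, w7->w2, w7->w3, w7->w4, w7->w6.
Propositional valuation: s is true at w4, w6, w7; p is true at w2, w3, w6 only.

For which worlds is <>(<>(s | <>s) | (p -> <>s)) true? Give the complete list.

Let φ = <>(<>(s | <>s) | (p -> <>s)). Evaluate φ at each world:
  w0 (successors {w0, w1, w2}): φ is true.
  w1 (successors {w3, w4, w5, w7}): φ is true.
  w2 (successors {w1, w4, w5, w7}): φ is true.
  w3 (successors {w0, w7}): φ is true.
  w4 (successors {w0, w3, w4, w5, w6, w7}): φ is true.
  w5 (successors {w1, w3, w5, w7}): φ is true.
  w6 (successors {w0, w1, w3, w5, w7}): φ is true.
  w7 (successors {w0, w1, w2, w3, w4, w6}): φ is true.
For instance, at w7:
  At w7: <>(<>(s | <>s) | (p -> <>s)) requires <>(s | <>s) | (p -> <>s) at some successor in {w0, w1, w2, w3, w4, w6}.
    <>(s | <>s) | (p -> <>s) holds at w0, so <>(<>(s | <>s) | (p -> <>s)) is true at w7.
      At w0: <>(s | <>s) is true, p -> <>s is true, so <>(s | <>s) | (p -> <>s) is true.
Satisfying worlds: {w0, w1, w2, w3, w4, w5, w6, w7}

w0, w1, w2, w3, w4, w5, w6, w7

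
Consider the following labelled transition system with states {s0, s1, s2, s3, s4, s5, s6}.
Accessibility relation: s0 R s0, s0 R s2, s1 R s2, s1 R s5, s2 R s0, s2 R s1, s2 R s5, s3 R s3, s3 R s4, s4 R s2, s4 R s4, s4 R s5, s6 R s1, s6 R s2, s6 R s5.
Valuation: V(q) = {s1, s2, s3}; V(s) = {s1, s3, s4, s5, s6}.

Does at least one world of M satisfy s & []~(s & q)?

Recall that []ψ holds at a world iff ψ holds at every accessible world, and <>ψ holds iff ψ holds at some accessible world.
Let φ = s & []~(s & q). Evaluate φ at each world:
  s0 (successors {s0, s2}): φ is false.
  s1 (successors {s2, s5}): φ is true.
  s2 (successors {s0, s1, s5}): φ is false.
  s3 (successors {s3, s4}): φ is false.
  s4 (successors {s2, s4, s5}): φ is true.
  s5 (successors ∅): φ is true.
  s6 (successors {s1, s2, s5}): φ is false.
Detail at s1 (witness):
  At s1: s is true, []~(s & q) is true, so s & []~(s & q) is true.
    At s1: []~(s & q) requires ~(s & q) at every successor {s2, s5}.
      At s2: ~(s & q) is true.
      At s5: ~(s & q) is true.
    So []~(s & q) is true at s1.

Yes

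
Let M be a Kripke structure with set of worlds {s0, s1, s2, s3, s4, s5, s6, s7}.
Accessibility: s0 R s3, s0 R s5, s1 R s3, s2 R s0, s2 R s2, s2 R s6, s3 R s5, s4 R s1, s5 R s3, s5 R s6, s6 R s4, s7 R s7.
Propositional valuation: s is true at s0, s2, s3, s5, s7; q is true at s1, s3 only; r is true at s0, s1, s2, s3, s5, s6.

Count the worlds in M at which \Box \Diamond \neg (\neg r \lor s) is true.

Recall that \Box ψ holds at a world iff ψ holds at every accessible world, and \Diamond ψ holds iff ψ holds at some accessible world.
Let φ = \Box \Diamond \neg (\neg r \lor s). Evaluate φ at each world:
  s0 (successors {s3, s5}): φ is false.
  s1 (successors {s3}): φ is false.
  s2 (successors {s0, s2, s6}): φ is false.
  s3 (successors {s5}): φ is true.
  s4 (successors {s1}): φ is false.
  s5 (successors {s3, s6}): φ is false.
  s6 (successors {s4}): φ is true.
  s7 (successors {s7}): φ is false.
For instance, at s6:
  At s6: \Box \Diamond \neg (\neg r \lor s) requires \Diamond \neg (\neg r \lor s) at every successor {s4}.
      At s4: \Diamond \neg (\neg r \lor s) requires \neg (\neg r \lor s) at some successor in {s1}.
        \neg (\neg r \lor s) holds at s1, so \Diamond \neg (\neg r \lor s) is true at s4.
  So \Box \Diamond \neg (\neg r \lor s) is true at s6.
Satisfying worlds: {s3, s6}

2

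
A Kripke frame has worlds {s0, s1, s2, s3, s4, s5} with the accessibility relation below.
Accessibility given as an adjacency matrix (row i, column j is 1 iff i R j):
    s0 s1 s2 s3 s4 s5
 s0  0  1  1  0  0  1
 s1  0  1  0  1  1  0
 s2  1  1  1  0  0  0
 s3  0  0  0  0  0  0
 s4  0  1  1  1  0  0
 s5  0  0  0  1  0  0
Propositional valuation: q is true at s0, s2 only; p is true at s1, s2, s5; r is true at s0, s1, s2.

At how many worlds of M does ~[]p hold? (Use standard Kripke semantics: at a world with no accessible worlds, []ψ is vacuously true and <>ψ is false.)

4

Recall that []ψ holds at a world iff ψ holds at every accessible world, and <>ψ holds iff ψ holds at some accessible world.
Let φ = ~[]p. Evaluate φ at each world:
  s0 (successors {s1, s2, s5}): φ is false.
  s1 (successors {s1, s3, s4}): φ is true.
  s2 (successors {s0, s1, s2}): φ is true.
  s3 (successors ∅): φ is false.
  s4 (successors {s1, s2, s3}): φ is true.
  s5 (successors {s3}): φ is true.
For instance, at s2:
  At s2: []p is false, so ~[]p is true.
    At s2: []p requires p at every successor {s0, s1, s2}.
      p fails at s0, so []p is false at s2.
Satisfying worlds: {s1, s2, s4, s5}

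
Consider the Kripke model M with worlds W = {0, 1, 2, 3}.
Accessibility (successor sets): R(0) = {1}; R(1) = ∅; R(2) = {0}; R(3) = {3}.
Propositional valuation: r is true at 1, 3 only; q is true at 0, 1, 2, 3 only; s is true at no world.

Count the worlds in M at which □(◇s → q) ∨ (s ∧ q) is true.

Let φ = □(◇s → q) ∨ (s ∧ q). Evaluate φ at each world:
  0 (successors {1}): φ is true.
  1 (successors ∅): φ is true.
  2 (successors {0}): φ is true.
  3 (successors {3}): φ is true.
For instance, at 3:
  At 3: □(◇s → q) is true, s ∧ q is false, so □(◇s → q) ∨ (s ∧ q) is true.
    At 3: □(◇s → q) requires ◇s → q at every successor {3}.
      At 3: ◇s → q is true.
    So □(◇s → q) is true at 3.
Satisfying worlds: {0, 1, 2, 3}

4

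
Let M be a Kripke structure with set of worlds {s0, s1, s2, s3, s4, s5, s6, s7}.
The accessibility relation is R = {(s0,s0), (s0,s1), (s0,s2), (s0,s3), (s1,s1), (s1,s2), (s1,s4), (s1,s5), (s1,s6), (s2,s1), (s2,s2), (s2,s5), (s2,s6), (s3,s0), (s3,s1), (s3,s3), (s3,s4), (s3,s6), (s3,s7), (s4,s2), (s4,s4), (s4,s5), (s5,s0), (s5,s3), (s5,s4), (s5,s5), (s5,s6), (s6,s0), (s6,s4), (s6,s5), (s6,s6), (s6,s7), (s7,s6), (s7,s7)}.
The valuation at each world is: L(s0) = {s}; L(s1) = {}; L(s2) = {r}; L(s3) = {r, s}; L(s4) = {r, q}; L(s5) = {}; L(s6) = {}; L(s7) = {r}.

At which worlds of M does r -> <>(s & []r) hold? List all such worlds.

Let φ = r -> <>(s & []r). Evaluate φ at each world:
  s0 (successors {s0, s1, s2, s3}): φ is true.
  s1 (successors {s1, s2, s4, s5, s6}): φ is true.
  s2 (successors {s1, s2, s5, s6}): φ is false.
  s3 (successors {s0, s1, s3, s4, s6, s7}): φ is false.
  s4 (successors {s2, s4, s5}): φ is false.
  s5 (successors {s0, s3, s4, s5, s6}): φ is true.
  s6 (successors {s0, s4, s5, s6, s7}): φ is true.
  s7 (successors {s6, s7}): φ is false.
For instance, at s2:
  At s2: r is true, <>(s & []r) is false, so r -> <>(s & []r) is false.
    At s2: <>(s & []r) requires s & []r at some successor in {s1, s2, s5, s6}.
      At s1: s & []r is false.
      At s2: s & []r is false.
      At s5: s & []r is false.
      At s6: s & []r is false.
    So <>(s & []r) is false at s2.
Satisfying worlds: {s0, s1, s5, s6}

s0, s1, s5, s6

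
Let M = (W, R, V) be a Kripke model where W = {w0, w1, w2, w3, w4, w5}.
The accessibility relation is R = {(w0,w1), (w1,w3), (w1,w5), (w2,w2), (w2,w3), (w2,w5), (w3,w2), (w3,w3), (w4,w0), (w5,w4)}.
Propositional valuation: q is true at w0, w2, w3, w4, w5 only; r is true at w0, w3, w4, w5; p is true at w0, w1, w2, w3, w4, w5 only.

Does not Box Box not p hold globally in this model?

Let φ = not Box Box not p. Evaluate φ at each world:
  w0 (successors {w1}): φ is true.
  w1 (successors {w3, w5}): φ is true.
  w2 (successors {w2, w3, w5}): φ is true.
  w3 (successors {w2, w3}): φ is true.
  w4 (successors {w0}): φ is true.
  w5 (successors {w4}): φ is true.
For instance, at w4:
  At w4: Box Box not p is false, so not Box Box not p is true.
    At w4: Box Box not p requires Box not p at every successor {w0}.
      Box not p fails at w0, so Box Box not p is false at w4.

Yes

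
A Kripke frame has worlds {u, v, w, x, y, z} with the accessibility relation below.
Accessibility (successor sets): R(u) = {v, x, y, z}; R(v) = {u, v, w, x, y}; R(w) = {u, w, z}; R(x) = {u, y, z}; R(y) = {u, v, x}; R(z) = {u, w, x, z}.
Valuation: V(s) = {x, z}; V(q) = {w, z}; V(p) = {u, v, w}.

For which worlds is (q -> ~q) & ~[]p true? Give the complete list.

u, v, x, y

Let φ = (q -> ~q) & ~[]p. Evaluate φ at each world:
  u (successors {v, x, y, z}): φ is true.
  v (successors {u, v, w, x, y}): φ is true.
  w (successors {u, w, z}): φ is false.
  x (successors {u, y, z}): φ is true.
  y (successors {u, v, x}): φ is true.
  z (successors {u, w, x, z}): φ is false.
For instance, at v:
  At v: q -> ~q is true, ~[]p is true, so (q -> ~q) & ~[]p is true.
    At v: []p is false, so ~[]p is true.
      At v: []p requires p at every successor {u, v, w, x, y}.
        p fails at x, so []p is false at v.
Satisfying worlds: {u, v, x, y}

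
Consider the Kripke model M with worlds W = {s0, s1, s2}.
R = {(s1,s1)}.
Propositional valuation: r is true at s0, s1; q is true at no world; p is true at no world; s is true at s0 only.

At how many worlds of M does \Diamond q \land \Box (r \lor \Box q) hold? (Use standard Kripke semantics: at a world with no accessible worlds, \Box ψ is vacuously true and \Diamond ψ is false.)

Let φ = \Diamond q \land \Box (r \lor \Box q). Evaluate φ at each world:
  s0 (successors ∅): φ is false.
  s1 (successors {s1}): φ is false.
  s2 (successors ∅): φ is false.
For instance, at s1:
  At s1: \Diamond q is false, \Box (r \lor \Box q) is true, so \Diamond q \land \Box (r \lor \Box q) is false.
    At s1: \Diamond q requires q at some successor in {s1}.
      At s1: q is false.
    So \Diamond q is false at s1.
    At s1: \Box (r \lor \Box q) requires r \lor \Box q at every successor {s1}.
      At s1: r \lor \Box q is true.
    So \Box (r \lor \Box q) is true at s1.
Satisfying worlds: none.

0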